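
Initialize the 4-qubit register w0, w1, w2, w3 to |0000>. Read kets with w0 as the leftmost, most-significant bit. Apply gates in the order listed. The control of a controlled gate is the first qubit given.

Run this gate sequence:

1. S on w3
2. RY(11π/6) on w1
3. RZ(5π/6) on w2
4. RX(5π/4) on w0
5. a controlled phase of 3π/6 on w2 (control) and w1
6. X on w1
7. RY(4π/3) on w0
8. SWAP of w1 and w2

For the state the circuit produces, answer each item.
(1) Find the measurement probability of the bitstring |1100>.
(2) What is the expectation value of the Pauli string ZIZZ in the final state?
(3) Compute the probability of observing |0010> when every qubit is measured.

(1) A full measurement returns |1100> with probability 0.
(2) The observable ZIZZ averages to -sqrt(6)/8.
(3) Outcome |0010> occurs with probability sqrt(6)/32 + sqrt(2)/16 + sqrt(3)/8 + 1/4.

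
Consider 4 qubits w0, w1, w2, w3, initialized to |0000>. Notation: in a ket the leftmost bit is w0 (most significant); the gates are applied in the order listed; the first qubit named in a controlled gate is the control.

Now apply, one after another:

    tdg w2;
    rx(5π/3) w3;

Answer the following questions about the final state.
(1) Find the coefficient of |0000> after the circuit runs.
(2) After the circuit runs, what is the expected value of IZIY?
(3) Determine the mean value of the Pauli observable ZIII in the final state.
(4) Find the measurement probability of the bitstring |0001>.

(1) The amplitude on |0000> is -sqrt(3)/2.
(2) In the final state, IZIY has expectation sqrt(3)/2.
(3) The expectation value of ZIII is 1.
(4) A full measurement returns |0001> with probability 1/4.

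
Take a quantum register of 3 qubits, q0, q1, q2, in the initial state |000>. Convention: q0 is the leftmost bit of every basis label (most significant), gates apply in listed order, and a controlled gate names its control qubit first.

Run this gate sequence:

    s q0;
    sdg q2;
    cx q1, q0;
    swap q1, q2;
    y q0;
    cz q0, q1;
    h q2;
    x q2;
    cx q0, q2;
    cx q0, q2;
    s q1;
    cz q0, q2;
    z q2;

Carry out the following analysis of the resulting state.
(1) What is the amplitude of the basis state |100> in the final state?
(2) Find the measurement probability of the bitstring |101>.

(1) |100> carries amplitude sqrt(2)*I/2 in the final state.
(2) Outcome |101> occurs with probability 1/2.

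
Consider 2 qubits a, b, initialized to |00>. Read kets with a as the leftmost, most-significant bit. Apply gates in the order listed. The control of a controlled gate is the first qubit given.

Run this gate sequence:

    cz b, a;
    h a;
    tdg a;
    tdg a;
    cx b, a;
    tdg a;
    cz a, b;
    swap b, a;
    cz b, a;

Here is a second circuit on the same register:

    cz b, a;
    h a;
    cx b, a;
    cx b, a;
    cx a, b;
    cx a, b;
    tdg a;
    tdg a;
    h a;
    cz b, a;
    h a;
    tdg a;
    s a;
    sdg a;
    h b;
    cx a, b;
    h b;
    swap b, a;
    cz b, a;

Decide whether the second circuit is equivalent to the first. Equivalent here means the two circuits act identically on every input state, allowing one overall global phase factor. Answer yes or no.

Yes: on every input state the two circuits agree up to one overall phase factor.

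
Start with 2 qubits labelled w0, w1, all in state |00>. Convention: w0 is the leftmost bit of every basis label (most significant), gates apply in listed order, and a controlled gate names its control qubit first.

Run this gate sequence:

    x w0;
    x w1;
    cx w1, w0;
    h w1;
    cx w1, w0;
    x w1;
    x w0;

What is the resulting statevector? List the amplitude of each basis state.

After the circuit, the state carries amplitude -sqrt(2)/2 on |00>, 0 on |01>, 0 on |10>, sqrt(2)/2 on |11>.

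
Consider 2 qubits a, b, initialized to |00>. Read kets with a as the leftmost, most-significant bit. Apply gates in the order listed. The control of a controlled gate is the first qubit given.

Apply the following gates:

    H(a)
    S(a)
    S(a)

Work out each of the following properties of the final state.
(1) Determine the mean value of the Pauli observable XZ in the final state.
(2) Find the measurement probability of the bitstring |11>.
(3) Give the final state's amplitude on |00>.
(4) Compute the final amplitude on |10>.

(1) The observable XZ averages to -1.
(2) Outcome |11> occurs with probability 0.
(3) The amplitude on |00> is sqrt(2)/2.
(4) The amplitude on |10> is -sqrt(2)/2.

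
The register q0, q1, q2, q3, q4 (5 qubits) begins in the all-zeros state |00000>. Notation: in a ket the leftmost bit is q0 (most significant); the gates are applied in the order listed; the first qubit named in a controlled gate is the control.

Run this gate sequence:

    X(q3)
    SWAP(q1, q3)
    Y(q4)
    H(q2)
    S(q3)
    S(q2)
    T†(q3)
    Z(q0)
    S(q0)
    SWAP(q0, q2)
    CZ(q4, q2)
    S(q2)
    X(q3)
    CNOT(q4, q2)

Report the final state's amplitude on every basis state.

After the circuit, the state carries amplitude sqrt(2)*I/2 on |01111>, -sqrt(2)/2 on |11111>, and 0 on every other basis state.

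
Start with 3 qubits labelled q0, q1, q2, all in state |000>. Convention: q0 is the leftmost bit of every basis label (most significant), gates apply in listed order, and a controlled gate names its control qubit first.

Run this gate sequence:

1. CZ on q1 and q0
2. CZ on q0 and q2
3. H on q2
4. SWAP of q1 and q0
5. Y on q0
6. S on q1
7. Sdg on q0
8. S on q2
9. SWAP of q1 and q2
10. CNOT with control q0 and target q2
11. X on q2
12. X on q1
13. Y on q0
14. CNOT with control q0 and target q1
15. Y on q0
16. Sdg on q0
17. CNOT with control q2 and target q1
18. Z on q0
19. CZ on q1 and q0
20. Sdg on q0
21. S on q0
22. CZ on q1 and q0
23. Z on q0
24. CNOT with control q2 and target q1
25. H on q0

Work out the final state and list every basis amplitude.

The resulting statevector has amplitude 1/2 on |000>, 0 on |001>, -I/2 on |010>, 0 on |011>, -1/2 on |100>, 0 on |101>, I/2 on |110>, 0 on |111>. Key observation: steps 17-24 multiply out to the identity, so the circuit reduces to the remaining gates.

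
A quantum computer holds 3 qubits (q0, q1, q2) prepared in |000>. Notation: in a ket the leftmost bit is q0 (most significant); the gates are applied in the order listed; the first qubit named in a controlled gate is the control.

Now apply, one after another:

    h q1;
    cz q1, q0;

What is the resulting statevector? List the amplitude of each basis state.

The final amplitudes are sqrt(2)/2 on |000>, sqrt(2)/2 on |010>, and 0 on every other basis state.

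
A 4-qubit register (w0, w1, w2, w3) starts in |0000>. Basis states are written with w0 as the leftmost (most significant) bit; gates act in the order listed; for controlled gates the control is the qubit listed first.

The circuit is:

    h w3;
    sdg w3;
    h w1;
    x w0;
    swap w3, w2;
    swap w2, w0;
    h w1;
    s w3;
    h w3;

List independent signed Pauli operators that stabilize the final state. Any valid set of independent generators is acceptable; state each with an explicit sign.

The final state is stabilized by the group generated by -YIII, +IIIX, +IZII, -IIZI; other independent generating sets are equally valid.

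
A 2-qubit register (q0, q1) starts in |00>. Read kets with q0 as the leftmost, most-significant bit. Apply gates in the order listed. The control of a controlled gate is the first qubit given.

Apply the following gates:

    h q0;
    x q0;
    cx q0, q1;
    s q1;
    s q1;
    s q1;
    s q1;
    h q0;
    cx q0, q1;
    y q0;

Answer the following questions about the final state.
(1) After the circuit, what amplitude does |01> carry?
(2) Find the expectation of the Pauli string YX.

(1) The final state's coefficient on |01> equals -I/2. Key observation: steps 4-7 multiply out to the identity, so the circuit reduces to the remaining gates.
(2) The expectation value of YX is 0.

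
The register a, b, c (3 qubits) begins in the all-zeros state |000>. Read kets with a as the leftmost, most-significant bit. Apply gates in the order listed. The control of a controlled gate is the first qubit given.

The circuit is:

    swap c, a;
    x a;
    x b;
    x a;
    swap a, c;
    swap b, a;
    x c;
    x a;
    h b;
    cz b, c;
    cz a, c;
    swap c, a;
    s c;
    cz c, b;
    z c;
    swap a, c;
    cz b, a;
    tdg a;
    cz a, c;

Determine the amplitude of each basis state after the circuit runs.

The resulting statevector has amplitude sqrt(2)/2 on |001>, -sqrt(2)/2 on |011>, and 0 on every other basis state.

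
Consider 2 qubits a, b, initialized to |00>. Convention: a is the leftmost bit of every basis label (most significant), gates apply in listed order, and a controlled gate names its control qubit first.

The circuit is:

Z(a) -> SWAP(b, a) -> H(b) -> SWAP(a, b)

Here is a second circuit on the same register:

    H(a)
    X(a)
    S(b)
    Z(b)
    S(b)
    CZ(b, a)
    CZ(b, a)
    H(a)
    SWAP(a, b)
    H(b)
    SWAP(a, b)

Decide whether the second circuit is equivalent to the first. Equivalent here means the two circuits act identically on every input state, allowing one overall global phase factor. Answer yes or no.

Yes, they are equivalent — the unitaries differ by at most a global phase.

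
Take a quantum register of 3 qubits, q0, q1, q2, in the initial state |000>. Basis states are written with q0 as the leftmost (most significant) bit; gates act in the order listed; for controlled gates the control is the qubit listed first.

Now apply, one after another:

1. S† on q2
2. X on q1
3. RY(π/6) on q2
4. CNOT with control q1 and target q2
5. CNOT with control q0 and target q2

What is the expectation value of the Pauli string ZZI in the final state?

The observable ZZI averages to -1.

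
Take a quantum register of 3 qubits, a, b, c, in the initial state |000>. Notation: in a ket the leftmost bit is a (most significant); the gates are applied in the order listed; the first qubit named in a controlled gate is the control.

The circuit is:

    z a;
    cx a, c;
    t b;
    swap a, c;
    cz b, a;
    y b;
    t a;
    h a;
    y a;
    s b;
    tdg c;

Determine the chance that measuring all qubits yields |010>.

The probability of measuring |010> is 1/2.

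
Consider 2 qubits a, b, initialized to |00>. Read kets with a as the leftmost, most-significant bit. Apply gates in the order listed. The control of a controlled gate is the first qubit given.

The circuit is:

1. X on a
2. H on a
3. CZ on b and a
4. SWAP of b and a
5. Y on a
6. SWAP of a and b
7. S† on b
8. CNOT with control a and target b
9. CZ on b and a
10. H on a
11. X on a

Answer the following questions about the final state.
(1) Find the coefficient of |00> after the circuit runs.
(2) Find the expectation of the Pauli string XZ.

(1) The amplitude on |00> is 1/2.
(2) In the final state, XZ has expectation -1.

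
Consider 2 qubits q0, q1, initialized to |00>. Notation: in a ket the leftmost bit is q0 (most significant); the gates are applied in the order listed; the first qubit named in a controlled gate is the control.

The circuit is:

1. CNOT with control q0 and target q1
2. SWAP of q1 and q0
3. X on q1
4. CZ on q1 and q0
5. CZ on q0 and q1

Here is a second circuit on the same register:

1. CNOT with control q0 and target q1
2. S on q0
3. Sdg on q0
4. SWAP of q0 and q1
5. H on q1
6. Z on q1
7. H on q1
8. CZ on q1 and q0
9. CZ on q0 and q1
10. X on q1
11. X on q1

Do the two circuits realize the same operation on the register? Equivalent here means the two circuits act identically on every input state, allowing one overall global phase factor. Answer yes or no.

Yes — the two circuits implement the same unitary up to a global phase.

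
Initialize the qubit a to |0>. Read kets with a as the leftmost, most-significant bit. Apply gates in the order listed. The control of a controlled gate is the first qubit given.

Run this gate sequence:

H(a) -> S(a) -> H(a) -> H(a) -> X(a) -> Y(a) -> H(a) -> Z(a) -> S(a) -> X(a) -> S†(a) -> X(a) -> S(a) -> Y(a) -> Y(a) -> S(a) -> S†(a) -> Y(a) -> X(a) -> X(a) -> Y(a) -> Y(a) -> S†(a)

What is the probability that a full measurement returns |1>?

The probability of measuring |1> is 1/2. Key observation: steps 18-21 multiply out to the identity, so the circuit reduces to the remaining gates.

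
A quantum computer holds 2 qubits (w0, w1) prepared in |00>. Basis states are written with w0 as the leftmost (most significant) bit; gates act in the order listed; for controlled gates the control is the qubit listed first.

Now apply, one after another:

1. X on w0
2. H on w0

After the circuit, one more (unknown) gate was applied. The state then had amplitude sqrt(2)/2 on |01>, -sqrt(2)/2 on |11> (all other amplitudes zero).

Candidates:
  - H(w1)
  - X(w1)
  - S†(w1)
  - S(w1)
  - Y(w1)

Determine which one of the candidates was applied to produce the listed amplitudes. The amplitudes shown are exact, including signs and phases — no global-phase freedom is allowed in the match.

The applied gate was X(w1).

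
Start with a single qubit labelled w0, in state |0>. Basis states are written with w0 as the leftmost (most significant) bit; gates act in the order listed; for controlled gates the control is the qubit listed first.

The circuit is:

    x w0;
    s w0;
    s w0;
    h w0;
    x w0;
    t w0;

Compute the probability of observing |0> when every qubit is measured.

A full measurement returns |0> with probability 1/2.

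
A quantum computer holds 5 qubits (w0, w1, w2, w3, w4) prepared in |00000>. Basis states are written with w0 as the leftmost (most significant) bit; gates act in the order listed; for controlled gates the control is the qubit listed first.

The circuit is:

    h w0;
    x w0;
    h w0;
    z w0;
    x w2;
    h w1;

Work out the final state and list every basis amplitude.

The final amplitudes are sqrt(2)/2 on |00100>, sqrt(2)/2 on |01100>, and 0 on every other basis state. Key observation: gates 1-4 undo each other exactly, leaving only the rest of the circuit to track.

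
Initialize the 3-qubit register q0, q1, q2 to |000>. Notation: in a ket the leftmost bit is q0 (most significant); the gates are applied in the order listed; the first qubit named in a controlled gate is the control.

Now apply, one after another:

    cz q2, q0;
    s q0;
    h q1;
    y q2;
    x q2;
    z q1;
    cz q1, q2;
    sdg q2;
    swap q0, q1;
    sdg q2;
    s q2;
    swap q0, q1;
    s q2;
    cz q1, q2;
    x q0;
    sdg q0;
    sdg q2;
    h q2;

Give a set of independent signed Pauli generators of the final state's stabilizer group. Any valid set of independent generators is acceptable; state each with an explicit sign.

One valid set of independent stabilizer generators is -IXI, +IIX, -ZII (any independent generating set of the same group is equally correct).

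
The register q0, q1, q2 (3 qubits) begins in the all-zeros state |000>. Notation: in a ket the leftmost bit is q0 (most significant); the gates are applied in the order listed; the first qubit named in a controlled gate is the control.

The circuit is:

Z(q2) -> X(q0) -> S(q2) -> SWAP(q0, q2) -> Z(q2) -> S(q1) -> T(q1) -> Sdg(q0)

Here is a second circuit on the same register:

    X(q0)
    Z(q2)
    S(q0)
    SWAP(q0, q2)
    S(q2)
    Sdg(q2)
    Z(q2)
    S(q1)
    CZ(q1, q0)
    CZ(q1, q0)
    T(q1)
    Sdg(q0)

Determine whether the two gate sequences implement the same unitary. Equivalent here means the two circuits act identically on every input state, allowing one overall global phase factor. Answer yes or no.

No, they are not equivalent — no single phase factor reconciles the two unitaries.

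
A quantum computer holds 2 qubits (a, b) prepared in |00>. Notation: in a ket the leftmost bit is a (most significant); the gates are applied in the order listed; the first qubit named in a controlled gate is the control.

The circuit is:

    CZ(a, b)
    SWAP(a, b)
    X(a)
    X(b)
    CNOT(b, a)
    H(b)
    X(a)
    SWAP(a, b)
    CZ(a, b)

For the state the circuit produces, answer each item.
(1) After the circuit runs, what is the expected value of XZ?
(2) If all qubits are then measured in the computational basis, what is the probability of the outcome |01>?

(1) In the final state, XZ has expectation -1.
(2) A full measurement returns |01> with probability 1/2.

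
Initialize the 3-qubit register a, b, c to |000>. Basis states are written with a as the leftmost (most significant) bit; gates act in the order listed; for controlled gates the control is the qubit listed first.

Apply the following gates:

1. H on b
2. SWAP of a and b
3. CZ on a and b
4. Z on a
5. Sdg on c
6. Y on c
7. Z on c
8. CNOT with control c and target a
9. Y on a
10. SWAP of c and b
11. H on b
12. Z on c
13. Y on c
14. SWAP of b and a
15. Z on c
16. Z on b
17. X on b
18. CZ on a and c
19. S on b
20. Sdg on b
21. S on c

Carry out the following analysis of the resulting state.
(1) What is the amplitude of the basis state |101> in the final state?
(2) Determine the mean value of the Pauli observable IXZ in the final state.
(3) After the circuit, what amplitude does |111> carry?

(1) The final state's coefficient on |101> equals 1/2. Key observation: the block from step 19 through step 20 cancels to the identity and can be dropped.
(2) The expectation value of IXZ is 1.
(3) The final state's coefficient on |111> equals -1/2.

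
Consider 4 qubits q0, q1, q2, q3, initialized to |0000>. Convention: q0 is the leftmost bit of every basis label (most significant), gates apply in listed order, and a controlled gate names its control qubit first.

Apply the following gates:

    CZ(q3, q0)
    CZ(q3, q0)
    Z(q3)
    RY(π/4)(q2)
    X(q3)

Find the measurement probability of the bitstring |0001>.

The probability of measuring |0001> is sqrt(2)/4 + 1/2. Key observation: the block from step 1 through step 2 cancels to the identity and can be dropped.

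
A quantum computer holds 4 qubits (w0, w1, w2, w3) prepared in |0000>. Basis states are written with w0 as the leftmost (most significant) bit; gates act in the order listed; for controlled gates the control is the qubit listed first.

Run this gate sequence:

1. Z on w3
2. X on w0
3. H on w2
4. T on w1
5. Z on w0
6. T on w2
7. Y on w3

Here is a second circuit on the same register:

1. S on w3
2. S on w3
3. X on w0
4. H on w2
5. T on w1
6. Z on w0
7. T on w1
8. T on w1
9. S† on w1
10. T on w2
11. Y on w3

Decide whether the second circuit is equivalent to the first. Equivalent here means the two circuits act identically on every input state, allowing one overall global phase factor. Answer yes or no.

Yes, they are equivalent — the unitaries differ by at most a global phase.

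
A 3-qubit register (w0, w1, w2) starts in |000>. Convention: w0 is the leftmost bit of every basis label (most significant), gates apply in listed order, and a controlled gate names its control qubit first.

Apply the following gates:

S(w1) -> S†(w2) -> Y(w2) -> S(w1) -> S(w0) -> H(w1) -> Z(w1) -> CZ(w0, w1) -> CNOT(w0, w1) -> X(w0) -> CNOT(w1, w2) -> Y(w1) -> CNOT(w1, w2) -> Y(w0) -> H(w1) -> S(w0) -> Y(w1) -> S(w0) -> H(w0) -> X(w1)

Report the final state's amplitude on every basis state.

The final amplitudes are -sqrt(2)/2 on |000>, -sqrt(2)/2 on |100>, and 0 on every other basis state.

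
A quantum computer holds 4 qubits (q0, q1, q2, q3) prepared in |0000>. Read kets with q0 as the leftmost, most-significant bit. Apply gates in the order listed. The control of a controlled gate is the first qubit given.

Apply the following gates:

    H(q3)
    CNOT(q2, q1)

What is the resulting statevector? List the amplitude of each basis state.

The resulting statevector has amplitude sqrt(2)/2 on |0000>, sqrt(2)/2 on |0001>, and 0 on every other basis state.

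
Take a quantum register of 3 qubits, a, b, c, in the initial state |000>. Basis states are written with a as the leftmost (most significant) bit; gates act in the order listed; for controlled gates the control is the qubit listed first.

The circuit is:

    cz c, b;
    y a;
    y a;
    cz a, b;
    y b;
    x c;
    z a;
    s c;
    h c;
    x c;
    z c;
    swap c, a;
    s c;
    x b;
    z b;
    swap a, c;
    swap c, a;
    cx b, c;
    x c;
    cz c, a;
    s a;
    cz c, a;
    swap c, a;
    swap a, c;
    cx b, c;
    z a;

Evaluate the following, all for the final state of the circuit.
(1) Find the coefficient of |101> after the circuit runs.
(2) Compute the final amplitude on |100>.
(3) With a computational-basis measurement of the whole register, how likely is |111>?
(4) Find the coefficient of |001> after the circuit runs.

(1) The final state's coefficient on |101> equals -sqrt(2)*I/2.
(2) |100> carries amplitude 0 in the final state.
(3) A full measurement returns |111> with probability 0.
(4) The amplitude on |001> is sqrt(2)/2.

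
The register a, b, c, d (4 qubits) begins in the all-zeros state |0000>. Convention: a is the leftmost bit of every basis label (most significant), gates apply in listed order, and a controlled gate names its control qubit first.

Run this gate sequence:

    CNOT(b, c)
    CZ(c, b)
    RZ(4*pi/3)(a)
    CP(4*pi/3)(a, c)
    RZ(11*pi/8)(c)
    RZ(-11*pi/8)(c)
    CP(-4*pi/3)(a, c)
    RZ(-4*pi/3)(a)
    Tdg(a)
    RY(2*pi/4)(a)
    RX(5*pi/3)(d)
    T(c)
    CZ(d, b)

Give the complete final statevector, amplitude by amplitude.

The resulting statevector has amplitude -sqrt(6)/4 on |0000>, -sqrt(2)*I/4 on |0001>, -sqrt(6)/4 on |1000>, -sqrt(2)*I/4 on |1001>, and 0 on every other basis state. Key observation: steps 3-8 multiply out to the identity, so the circuit reduces to the remaining gates.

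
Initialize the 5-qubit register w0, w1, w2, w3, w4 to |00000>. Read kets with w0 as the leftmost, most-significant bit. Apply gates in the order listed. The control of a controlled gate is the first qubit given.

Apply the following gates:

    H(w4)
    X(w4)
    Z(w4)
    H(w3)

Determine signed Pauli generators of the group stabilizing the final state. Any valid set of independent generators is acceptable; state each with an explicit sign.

The stabilizer group can be generated by +IIIXI, -IIIIX, +ZIIII, +IZIII, +IIZII, among other valid generating sets.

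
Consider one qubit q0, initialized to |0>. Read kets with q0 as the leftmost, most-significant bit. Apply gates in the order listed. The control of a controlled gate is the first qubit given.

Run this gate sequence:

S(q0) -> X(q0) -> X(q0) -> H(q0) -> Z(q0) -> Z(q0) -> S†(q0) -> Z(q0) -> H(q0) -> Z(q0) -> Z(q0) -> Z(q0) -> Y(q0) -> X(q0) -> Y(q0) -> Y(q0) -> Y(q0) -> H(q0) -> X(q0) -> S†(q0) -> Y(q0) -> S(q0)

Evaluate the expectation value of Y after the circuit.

The observable Y averages to 1.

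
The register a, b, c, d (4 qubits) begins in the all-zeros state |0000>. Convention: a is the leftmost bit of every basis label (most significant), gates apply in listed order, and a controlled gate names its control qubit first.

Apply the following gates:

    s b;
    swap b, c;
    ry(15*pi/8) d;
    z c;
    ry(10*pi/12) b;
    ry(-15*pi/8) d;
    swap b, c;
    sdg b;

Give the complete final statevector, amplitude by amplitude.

The resulting statevector has amplitude -sqrt(2)/4 + sqrt(6)/4 on |0000>, sqrt(2)/4 + sqrt(6)/4 on |0010>, and 0 on every other basis state.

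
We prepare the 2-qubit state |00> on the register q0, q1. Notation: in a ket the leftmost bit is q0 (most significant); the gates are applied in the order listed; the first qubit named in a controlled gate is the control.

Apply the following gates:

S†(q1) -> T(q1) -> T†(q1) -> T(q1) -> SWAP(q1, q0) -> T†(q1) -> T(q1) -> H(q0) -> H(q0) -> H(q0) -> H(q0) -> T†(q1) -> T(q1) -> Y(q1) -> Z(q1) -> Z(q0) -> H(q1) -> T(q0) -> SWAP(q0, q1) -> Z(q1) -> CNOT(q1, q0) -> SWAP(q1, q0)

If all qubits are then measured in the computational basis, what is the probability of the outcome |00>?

Outcome |00> occurs with probability 1/2.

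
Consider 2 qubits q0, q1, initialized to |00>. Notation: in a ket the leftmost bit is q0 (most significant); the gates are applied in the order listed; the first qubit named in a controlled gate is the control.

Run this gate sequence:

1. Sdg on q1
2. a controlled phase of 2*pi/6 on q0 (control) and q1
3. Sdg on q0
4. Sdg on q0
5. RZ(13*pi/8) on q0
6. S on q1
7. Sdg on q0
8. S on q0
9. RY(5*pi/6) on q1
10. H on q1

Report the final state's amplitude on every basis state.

The resulting statevector has amplitude -sqrt(3)*exp(3*I*pi/16)/2 on |00>, exp(3*I*pi/16)/2 on |01>, 0 on |10>, 0 on |11>.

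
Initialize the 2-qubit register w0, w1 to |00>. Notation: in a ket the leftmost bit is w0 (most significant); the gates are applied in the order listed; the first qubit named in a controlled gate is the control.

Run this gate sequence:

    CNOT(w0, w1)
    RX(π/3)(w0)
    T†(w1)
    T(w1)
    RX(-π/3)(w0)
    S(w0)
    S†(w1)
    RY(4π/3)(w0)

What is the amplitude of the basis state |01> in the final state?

The final state's coefficient on |01> equals 0. Key observation: gates 2-5 undo each other exactly, leaving only the rest of the circuit to track.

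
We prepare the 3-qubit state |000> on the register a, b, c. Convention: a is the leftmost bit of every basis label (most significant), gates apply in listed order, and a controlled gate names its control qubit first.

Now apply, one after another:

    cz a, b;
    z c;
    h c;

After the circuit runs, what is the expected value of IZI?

The observable IZI averages to 1.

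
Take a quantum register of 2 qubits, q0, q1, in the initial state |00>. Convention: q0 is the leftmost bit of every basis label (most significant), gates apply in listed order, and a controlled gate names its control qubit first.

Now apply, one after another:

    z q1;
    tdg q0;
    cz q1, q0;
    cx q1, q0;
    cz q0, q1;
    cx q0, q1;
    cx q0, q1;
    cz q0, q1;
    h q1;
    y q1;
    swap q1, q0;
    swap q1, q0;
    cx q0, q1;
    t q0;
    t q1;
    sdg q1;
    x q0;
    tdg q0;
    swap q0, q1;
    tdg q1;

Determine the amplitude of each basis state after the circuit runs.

The resulting statevector has amplitude 0 on |00>, -sqrt(2)/2 on |01>, 0 on |10>, -sqrt(2)*exp(3*I*pi/4)/2 on |11>.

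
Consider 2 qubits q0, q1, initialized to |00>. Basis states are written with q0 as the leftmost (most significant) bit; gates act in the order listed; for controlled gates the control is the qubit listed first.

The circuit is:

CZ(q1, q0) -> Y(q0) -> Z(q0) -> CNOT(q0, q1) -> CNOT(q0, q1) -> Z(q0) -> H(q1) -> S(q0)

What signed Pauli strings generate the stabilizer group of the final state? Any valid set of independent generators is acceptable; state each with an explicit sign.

The stabilizer group can be generated by +IX, -ZI, among other valid generating sets. Key observation: gates 3-6 undo each other exactly, leaving only the rest of the circuit to track.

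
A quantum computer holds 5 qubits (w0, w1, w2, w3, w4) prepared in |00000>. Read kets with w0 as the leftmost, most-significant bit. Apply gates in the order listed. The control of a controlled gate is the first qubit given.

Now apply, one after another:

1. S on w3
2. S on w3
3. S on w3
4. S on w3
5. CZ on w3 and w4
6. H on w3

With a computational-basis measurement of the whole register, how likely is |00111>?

A full measurement returns |00111> with probability 0. Key observation: the block from step 1 through step 4 cancels to the identity and can be dropped.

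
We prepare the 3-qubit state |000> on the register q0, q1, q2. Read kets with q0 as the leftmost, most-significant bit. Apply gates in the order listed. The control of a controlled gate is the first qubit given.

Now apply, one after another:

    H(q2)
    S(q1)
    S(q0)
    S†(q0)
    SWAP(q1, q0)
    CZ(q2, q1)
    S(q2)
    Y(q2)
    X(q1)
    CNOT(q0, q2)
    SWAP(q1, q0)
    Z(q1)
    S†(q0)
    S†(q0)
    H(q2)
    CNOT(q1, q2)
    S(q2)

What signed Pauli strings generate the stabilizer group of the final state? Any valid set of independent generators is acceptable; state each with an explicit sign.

One valid set of independent stabilizer generators is +IIX, -ZII, +IZI (any independent generating set of the same group is equally correct).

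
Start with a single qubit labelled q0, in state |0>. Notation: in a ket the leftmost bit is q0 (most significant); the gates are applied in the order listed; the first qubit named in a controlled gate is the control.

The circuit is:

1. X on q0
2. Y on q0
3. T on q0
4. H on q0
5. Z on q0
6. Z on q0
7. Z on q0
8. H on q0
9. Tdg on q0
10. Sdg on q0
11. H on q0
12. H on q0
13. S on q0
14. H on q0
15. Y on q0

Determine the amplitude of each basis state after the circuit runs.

The final amplitudes are -sqrt(2)*exp(3*I*pi/4)/2 on |0>, -sqrt(2)*exp(3*I*pi/4)/2 on |1>. Key observation: the block from step 10 through step 13 cancels to the identity and can be dropped.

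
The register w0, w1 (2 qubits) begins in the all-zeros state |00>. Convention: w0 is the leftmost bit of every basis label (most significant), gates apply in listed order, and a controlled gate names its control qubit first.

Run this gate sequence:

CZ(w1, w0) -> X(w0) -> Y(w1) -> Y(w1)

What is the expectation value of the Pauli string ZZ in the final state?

The expectation value of ZZ is -1.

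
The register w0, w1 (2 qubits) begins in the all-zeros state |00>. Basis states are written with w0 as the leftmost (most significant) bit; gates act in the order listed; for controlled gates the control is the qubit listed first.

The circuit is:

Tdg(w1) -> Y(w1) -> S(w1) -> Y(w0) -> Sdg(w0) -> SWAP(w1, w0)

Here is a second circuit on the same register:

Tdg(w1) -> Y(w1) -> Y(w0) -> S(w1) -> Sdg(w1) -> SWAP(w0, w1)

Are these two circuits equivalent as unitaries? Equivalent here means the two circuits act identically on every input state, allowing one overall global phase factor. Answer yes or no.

No, they are not equivalent — no single phase factor reconciles the two unitaries.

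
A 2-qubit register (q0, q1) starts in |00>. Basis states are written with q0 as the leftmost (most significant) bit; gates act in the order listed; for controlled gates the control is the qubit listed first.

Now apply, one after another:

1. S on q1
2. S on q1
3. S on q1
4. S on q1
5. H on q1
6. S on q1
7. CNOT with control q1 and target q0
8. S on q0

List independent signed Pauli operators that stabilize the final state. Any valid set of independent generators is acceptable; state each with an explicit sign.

One valid set of independent stabilizer generators is -XX, +ZZ (any independent generating set of the same group is equally correct). Key observation: the block from step 1 through step 4 cancels to the identity and can be dropped.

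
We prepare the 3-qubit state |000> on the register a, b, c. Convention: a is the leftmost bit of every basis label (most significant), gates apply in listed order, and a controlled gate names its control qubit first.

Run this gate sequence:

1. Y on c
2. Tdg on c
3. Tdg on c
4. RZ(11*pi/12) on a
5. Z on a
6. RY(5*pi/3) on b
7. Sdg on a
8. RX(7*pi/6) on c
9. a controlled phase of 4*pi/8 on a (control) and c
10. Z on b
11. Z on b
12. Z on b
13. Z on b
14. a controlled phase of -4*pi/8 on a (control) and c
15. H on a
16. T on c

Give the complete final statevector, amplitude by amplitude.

The final amplitudes are (sqrt(3) + 3)*exp(I*pi/24)/8 on |000>, (-3 + sqrt(3))*exp(19*I*pi/24)/8 on |001>, (-sqrt(3) - 1)*exp(I*pi/24)/8 on |010>, (-1 + sqrt(3))*exp(19*I*pi/24)/8 on |011>, (sqrt(3) + 3)*exp(I*pi/24)/8 on |100>, (-3 + sqrt(3))*exp(19*I*pi/24)/8 on |101>, (-sqrt(3) - 1)*exp(I*pi/24)/8 on |110>, (-1 + sqrt(3))*exp(19*I*pi/24)/8 on |111>. Key observation: the block from step 9 through step 14 cancels to the identity and can be dropped.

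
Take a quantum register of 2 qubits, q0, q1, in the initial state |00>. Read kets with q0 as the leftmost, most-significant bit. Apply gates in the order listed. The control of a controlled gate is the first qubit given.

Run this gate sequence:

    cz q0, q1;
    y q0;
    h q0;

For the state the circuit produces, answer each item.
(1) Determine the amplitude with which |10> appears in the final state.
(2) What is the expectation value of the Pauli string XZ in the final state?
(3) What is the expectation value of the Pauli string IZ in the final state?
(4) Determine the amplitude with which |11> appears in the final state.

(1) The amplitude on |10> is -sqrt(2)*I/2.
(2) In the final state, XZ has expectation -1.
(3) In the final state, IZ has expectation 1.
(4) The final state's coefficient on |11> equals 0.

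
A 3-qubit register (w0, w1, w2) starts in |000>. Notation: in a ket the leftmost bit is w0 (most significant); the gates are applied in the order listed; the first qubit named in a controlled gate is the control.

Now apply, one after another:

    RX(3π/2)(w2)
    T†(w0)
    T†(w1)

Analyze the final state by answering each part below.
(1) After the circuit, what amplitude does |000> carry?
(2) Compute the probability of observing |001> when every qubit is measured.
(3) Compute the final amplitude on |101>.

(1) The amplitude on |000> is -sqrt(2)/2.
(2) A full measurement returns |001> with probability 1/2.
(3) |101> carries amplitude 0 in the final state.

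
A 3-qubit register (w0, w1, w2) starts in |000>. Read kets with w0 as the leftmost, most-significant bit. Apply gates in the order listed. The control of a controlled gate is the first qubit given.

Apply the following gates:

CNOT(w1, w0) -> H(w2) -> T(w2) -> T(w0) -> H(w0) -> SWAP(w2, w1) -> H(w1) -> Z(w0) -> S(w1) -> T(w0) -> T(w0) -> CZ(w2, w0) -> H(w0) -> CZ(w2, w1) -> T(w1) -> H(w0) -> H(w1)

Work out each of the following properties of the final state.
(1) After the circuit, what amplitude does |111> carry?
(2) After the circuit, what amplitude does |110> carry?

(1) |111> carries amplitude 0 in the final state.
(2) The final state's coefficient on |110> equals (-1 - I)*exp(I*pi/4)/4.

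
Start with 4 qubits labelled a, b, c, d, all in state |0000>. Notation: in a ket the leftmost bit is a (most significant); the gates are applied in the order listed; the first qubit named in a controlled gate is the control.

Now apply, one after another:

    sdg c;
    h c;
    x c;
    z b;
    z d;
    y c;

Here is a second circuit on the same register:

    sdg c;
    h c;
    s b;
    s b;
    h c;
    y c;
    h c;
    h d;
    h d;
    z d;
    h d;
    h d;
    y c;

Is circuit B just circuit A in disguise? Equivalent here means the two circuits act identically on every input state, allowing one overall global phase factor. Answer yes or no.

No: there is an input state on which the two circuits produce genuinely different outputs (not merely differing by a phase).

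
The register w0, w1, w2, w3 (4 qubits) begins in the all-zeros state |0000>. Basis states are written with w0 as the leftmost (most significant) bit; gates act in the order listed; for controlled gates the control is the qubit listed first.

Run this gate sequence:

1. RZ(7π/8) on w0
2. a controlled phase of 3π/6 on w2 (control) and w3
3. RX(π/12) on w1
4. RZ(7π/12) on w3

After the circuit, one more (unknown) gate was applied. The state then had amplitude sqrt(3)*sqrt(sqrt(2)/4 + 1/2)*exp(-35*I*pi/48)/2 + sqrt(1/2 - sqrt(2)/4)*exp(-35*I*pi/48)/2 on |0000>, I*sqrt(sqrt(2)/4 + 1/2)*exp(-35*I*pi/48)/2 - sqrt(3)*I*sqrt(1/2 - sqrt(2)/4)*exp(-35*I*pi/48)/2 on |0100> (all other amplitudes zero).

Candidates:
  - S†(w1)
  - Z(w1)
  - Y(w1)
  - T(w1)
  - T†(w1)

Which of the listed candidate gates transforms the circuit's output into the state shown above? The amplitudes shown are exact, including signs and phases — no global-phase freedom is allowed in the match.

The unique candidate consistent with the amplitudes is Z(w1).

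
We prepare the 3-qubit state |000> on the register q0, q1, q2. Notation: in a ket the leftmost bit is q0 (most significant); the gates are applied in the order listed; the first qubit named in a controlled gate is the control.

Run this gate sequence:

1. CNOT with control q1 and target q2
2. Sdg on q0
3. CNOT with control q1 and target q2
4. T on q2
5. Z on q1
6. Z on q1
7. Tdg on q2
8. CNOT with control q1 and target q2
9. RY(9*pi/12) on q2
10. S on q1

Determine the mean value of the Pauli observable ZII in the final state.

In the final state, ZII has expectation 1. Key observation: gates 3-8 undo each other exactly, leaving only the rest of the circuit to track.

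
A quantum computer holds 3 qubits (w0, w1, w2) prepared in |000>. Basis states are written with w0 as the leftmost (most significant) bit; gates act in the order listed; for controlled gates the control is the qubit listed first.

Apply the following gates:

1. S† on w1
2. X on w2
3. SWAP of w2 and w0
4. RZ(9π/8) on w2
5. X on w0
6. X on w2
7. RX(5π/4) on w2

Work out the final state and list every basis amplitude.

The resulting statevector has amplitude sqrt(sqrt(2) + 2)*exp(15*I*pi/16)/2 on |000>, sqrt(2 - sqrt(2))*exp(7*I*pi/16)/2 on |001>, and 0 on every other basis state.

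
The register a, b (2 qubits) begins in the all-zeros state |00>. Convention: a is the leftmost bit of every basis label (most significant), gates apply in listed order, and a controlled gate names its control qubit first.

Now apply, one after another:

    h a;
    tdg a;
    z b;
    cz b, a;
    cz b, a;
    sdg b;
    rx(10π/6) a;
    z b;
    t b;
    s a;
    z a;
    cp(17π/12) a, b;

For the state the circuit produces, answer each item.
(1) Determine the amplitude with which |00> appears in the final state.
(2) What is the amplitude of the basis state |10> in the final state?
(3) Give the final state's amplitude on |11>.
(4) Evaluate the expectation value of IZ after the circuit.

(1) The amplitude on |00> is -sqrt(6)/4 - sqrt(2)*exp(I*pi/4)/4. Key observation: the block from step 4 through step 5 cancels to the identity and can be dropped.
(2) The amplitude on |10> is -sqrt(2)/4 + sqrt(6)*exp(I*pi/4)/4.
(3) The amplitude on |11> is 0.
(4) The expectation value of IZ is 1.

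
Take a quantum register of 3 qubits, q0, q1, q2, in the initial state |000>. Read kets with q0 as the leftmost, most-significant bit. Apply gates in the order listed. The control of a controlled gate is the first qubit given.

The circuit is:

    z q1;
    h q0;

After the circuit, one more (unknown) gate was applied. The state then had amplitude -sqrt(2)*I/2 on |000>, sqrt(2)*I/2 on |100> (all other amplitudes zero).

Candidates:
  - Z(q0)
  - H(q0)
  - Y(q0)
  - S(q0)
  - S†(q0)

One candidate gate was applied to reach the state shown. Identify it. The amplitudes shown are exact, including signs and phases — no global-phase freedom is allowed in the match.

The unique candidate consistent with the amplitudes is Y(q0).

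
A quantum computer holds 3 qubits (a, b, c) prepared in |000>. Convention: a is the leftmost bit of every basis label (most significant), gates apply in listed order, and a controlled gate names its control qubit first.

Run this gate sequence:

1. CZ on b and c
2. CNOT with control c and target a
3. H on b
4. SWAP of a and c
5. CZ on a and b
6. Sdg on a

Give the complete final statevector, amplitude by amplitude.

The resulting statevector has amplitude sqrt(2)/2 on |000>, sqrt(2)/2 on |010>, and 0 on every other basis state.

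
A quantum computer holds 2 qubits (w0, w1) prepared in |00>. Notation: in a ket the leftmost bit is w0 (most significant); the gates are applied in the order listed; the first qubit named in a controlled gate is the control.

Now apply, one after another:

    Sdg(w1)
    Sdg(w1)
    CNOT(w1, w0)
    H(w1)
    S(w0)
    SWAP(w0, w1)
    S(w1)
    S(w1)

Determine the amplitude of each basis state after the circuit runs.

The resulting statevector has amplitude sqrt(2)/2 on |00>, 0 on |01>, sqrt(2)/2 on |10>, 0 on |11>.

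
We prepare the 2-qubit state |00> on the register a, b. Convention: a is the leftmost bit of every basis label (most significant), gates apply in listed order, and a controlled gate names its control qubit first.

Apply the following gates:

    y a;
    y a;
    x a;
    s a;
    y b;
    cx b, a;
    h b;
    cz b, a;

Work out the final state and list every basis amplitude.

After the circuit, the state carries amplitude -sqrt(2)/2 on |00>, sqrt(2)/2 on |01>, 0 on |10>, 0 on |11>.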